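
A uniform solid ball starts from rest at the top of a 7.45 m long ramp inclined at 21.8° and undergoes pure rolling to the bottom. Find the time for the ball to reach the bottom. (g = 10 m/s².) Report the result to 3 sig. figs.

With I = (2/5)MR², the ratio k = I/(MR²) is 0.4.
Along the incline Mg sinθ − f = Ma, and torque about the center fR = Iα = kMR²(a/R) gives f = kMa.
Hence a = g sinθ/(1+k) = 10×sin21.8°/1.4 = 2.653 m/s².
Starting from rest, L = ½at², so t = √(2L/a) = √(2×7.45/2.653) ≈ 2.37 s.

t ≈ 2.37 s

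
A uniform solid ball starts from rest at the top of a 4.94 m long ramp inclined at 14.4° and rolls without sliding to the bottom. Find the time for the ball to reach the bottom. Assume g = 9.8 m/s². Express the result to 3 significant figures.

t ≈ 2.38 s

The moment of inertia is (2/5)MR², giving k ≡ I/(MR²) = 0.4.
Newton's second law down the slope: Mg sinθ − f = Ma. The torque equation fR = Iα (with α = a/R) gives f = kMa.
Hence a = g sinθ/(1+k) = 9.8×sin14.4°/1.4 = 1.741 m/s².
With constant a from rest, t = √(2L/a) = √(2·4.94/1.741) ≈ 2.38 s.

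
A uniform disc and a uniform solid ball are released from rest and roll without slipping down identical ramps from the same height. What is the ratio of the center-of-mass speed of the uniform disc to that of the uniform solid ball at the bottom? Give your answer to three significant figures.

Each satisfies Mgh = ½(1+k)Mv² with k = I/(MR²), so v ∝ 1/√(1+k).
For the uniform disc k = 0.5; for the uniform solid ball k = 0.4.
v₁/v₂ = √((1+k₂)/(1+k₁)) = √(1.4/1.5) ≈ 0.966.

v_ratio ≈ 0.966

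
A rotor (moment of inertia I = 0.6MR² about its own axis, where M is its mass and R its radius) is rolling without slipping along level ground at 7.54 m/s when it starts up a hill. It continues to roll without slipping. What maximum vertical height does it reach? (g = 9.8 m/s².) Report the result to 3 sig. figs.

With I = 0.6MR², the ratio k = I/(MR²) is 0.6.
Pure rolling means v = ωR; then KE = ½Mv² + ½I(v/R)² = ½(1+k)Mv² = (4/5)Mv².
All of this converts to potential energy at the highest point: (4/5)Mv₀² = Mgh.
Thus h = (1+k)v₀²/(2g) = 1.6 × 7.54² / (2 × 9.8) ≈ 4.64 m.

h ≈ 4.64 m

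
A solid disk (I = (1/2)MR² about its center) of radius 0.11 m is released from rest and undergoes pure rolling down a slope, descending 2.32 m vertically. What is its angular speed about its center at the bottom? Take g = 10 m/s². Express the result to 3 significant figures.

For this body I = (1/2)MR², i.e. k = I/(MR²) = 0.5.
Rolling without slipping gives ω = v/R, so the total kinetic energy is ½Mv² + ½Iω² = ½(1+k)Mv² = (3/4)Mv².
Energy conservation Mgh = ½(1+k)Mv² gives v = √(2gh/(1+k)) = √(2 × 10 × 2.32 / 1.5) = 5.562 m/s.
The angular speed follows from ω = v/R = 5.562/0.11 ≈ 50.6 rad/s.

ω ≈ 50.6 rad/s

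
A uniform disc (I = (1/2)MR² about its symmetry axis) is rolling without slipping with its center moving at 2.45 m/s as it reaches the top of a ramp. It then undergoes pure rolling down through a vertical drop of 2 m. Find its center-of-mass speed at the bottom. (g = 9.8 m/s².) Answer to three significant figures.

The moment of inertia is (1/2)MR², giving k ≡ I/(MR²) = 0.5.
Since it rolls without slipping, ω = v/R and KE = ½Mv² + ½Iω² = ½(1+k)Mv² = (3/4)Mv².
Energy conservation: (3/4)Mv₀² + Mgh = (3/4)Mv², so v² = v₀² + 2gh/(1+k).
v = √(2.45² + 2×9.8×2/1.5) = √32.14 ≈ 5.67 m/s.

v ≈ 5.67 m/s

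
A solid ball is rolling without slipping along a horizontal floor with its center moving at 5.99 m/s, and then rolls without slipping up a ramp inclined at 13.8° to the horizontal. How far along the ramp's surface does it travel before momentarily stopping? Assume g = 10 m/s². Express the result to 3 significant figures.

d ≈ 10.5 m

The moment of inertia is (2/5)MR², giving k ≡ I/(MR²) = 0.4.
Rolling without slipping gives ω = v/R, so the total kinetic energy is ½Mv² + ½Iω² = ½(1+k)Mv² = (7/10)Mv².
Setting this equal to Mgh gives the vertical rise h = (1+k)v₀²/(2g) = 1.4×5.99²/(2×10) = 2.512 m.
The distance along the slope is d = h/sinθ = 2.512/sin13.8° ≈ 10.5 m.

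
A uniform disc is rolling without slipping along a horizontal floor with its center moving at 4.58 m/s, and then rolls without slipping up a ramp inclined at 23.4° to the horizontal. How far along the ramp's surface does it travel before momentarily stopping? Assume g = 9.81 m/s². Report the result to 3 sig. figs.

d ≈ 4.04 m

Here I = (1/2)MR², so the shape factor k = I/(MR²) = 0.5.
The rolling condition ω = v/R makes the rotational term ½I(v/R)² = ½kMv², so KE_total = ½(1+k)Mv² = (3/4)Mv².
Setting this equal to Mgh gives the vertical rise h = (1+k)v₀²/(2g) = 1.5×4.58²/(2×9.81) = 1.604 m.
Along the incline, d = h/sinθ = 1.604/sin23.4° ≈ 4.04 m.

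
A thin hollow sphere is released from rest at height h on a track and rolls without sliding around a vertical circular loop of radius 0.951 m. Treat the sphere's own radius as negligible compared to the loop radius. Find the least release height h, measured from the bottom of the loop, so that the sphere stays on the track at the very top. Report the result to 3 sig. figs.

h_min ≈ 2.69 m

With I = (2/3)MR², the ratio k = I/(MR²) is 2/3.
At the top of the loop, the minimum-contact condition is Mg = Mv_top²/r, so v_top² = gr.
With ω = v/R, the kinetic energy at speed v is ½(1+k)Mv² = (5/6)Mv².
Energy conservation from release (height h) to the top (height 2r): Mgh = Mg(2r) + (5/6)M·gr.
Thus h_min = 2r + (1+k)r/2 = r(2 + 1.667/2) = 0.951 × 2.833 ≈ 2.69 m.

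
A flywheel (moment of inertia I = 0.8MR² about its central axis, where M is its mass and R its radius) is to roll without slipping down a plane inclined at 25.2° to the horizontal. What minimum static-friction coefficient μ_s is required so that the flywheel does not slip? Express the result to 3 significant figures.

The moment of inertia is 0.8MR², giving k ≡ I/(MR²) = 0.8.
Newton's second law down the slope: Mg sinθ − f = Ma. The torque equation fR = Iα (with α = a/R) gives f = kMa.
These give a = g sinθ/(1+k) and the required friction f = kMg sinθ/(1+k).
The normal force is N = Mg cosθ, so μ_min = f/N = k tanθ/(1+k).
μ_min = 0.8 × tan25.2° / 1.8 ≈ 0.209.

μ_min ≈ 0.209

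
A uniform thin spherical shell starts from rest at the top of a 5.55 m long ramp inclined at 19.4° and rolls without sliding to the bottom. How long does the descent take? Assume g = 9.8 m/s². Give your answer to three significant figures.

The moment of inertia is (2/3)MR², giving k ≡ I/(MR²) = 2/3.
Newton's second law down the slope: Mg sinθ − f = Ma. The torque equation fR = Iα (with α = a/R) gives f = kMa.
Hence a = g sinθ/(1+k) = 9.8×sin19.4°/1.667 = 1.953 m/s².
With constant a from rest, t = √(2L/a) = √(2·5.55/1.953) ≈ 2.38 s.

t ≈ 2.38 s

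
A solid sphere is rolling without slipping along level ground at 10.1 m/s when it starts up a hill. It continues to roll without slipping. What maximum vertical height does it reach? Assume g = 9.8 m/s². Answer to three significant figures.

h ≈ 7.29 m

With I = (2/5)MR², the ratio k = I/(MR²) is 0.4.
Since it rolls without slipping, ω = v/R and KE = ½Mv² + ½Iω² = ½(1+k)Mv² = (7/10)Mv².
At the top the kinetic energy is zero, so (7/10)Mv₀² = Mgh.
Thus h = (1+k)v₀²/(2g) = 1.4 × 10.1² / (2 × 9.8) ≈ 7.29 m.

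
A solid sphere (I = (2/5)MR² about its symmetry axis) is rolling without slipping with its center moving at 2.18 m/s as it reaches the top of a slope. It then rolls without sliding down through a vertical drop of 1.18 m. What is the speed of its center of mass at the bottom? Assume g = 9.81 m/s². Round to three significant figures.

The moment of inertia is (2/5)MR², giving k ≡ I/(MR²) = 0.4.
Pure rolling means v = ωR; then KE = ½Mv² + ½I(v/R)² = ½(1+k)Mv² = (7/10)Mv².
Energy conservation: (7/10)Mv₀² + Mgh = (7/10)Mv², so v² = v₀² + 2gh/(1+k).
v = √(2.18² + 2×9.81×1.18/1.4) = √21.29 ≈ 4.61 m/s.

v ≈ 4.61 m/s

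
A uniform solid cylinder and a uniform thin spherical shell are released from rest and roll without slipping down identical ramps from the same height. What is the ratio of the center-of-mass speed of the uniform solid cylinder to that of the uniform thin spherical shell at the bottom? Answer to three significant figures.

Each satisfies Mgh = ½(1+k)Mv² with k = I/(MR²), so v ∝ 1/√(1+k).
For the uniform solid cylinder k = 0.5; for the uniform thin spherical shell k = 2/3.
v₁/v₂ = √((1+k₂)/(1+k₁)) = √(1.667/1.5) ≈ 1.05.

v_ratio ≈ 1.05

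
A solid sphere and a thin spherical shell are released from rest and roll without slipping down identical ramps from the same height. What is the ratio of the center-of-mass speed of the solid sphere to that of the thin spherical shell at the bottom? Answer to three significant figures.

v_ratio ≈ 1.09

Each satisfies Mgh = ½(1+k)Mv² with k = I/(MR²), so v ∝ 1/√(1+k).
For the solid sphere k = 0.4; for the thin spherical shell k = 2/3.
v₁/v₂ = √((1+k₂)/(1+k₁)) = √(1.667/1.4) ≈ 1.09.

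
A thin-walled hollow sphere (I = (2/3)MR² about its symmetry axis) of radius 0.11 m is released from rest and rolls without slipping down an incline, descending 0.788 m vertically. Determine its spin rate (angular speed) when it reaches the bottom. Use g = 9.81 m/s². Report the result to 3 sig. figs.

For this body I = (2/3)MR², i.e. k = I/(MR²) = 2/3.
The rolling condition ω = v/R makes the rotational term ½I(v/R)² = ½kMv², so KE_total = ½(1+k)Mv² = (5/6)Mv².
Energy conservation Mgh = ½(1+k)Mv² gives v = √(2gh/(1+k)) = √(2 × 9.81 × 0.788 / 1.667) = 3.046 m/s.
Then ω = v/R = 3.046 / 0.11 ≈ 27.7 rad/s.

ω ≈ 27.7 rad/s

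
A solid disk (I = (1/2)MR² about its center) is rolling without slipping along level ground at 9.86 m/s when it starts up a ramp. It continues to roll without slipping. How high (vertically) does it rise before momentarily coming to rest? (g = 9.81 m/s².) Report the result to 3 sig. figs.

The moment of inertia is (1/2)MR², giving k ≡ I/(MR²) = 0.5.
Rolling without slipping gives ω = v/R, so the total kinetic energy is ½Mv² + ½Iω² = ½(1+k)Mv² = (3/4)Mv².
All of this converts to potential energy at the highest point: (3/4)Mv₀² = Mgh.
Thus h = (1+k)v₀²/(2g) = 1.5 × 9.86² / (2 × 9.81) ≈ 7.43 m.

h ≈ 7.43 m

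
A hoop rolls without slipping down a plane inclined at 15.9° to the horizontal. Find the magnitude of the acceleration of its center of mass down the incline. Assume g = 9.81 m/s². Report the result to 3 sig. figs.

With I = MR², the ratio k = I/(MR²) is 1.
Newton's second law down the slope: Mg sinθ − f = Ma. The torque equation fR = Iα (with α = a/R) gives f = kMa.
Eliminating f: Mg sinθ = (1+k)Ma, so a = g sinθ/(1+k) = 9.81 × sin15.9° / 2 ≈ 1.34 m/s².

a ≈ 1.34 m/s²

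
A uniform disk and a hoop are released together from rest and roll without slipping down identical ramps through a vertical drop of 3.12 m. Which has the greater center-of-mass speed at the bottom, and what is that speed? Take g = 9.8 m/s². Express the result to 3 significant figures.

For rolling without slipping, Mgh = ½(1+k)Mv² where k = I/(MR²), so v = √(2gh/(1+k)).
Uniform disk: k = 0.5, giving v = √(2×9.8×3.12/1.5) = 6.385 m/s.
Hoop: k = 1, giving v = √(2×9.8×3.12/2) = 5.53 m/s.
The smaller k wins: the uniform disk, at ≈ 6.38 m/s.

the uniform disk, at v ≈ 6.38 m/s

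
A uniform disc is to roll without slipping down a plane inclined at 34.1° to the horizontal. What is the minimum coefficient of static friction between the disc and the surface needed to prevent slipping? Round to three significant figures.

Here I = (1/2)MR², so the shape factor k = I/(MR²) = 0.5.
Along the incline Mg sinθ − f = Ma, and torque about the center fR = Iα = kMR²(a/R) gives f = kMa.
These give a = g sinθ/(1+k) and the required friction f = kMg sinθ/(1+k).
With N = Mg cosθ, the no-slip condition f ≤ μN gives μ_min = f/N = k tanθ/(1+k).
μ_min = 0.5 × tan34.1° / 1.5 ≈ 0.226.

μ_min ≈ 0.226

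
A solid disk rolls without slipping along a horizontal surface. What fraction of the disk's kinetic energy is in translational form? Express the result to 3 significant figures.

fraction ≈ 0.667

The moment of inertia is (1/2)MR², giving k ≡ I/(MR²) = 0.5.
With ω = v/R, KE_trans = ½Mv² and KE_rot = ½Iω² = ½kMv², so KE_total = ½(1+k)Mv².
The translational fraction is therefore 1/(1+k) = 1/1.5 ≈ 0.667.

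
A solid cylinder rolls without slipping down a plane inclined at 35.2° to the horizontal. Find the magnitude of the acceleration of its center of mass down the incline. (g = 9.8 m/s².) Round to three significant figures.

a ≈ 3.77 m/s²

With I = (1/2)MR², the ratio k = I/(MR²) is 0.5.
Translational: Mg sinθ − f = Ma. Rotational about the CM: fR = Iα = kMRa, so f = kMa.
Eliminating f: Mg sinθ = (1+k)Ma, so a = g sinθ/(1+k) = 9.8 × sin35.2° / 1.5 ≈ 3.77 m/s².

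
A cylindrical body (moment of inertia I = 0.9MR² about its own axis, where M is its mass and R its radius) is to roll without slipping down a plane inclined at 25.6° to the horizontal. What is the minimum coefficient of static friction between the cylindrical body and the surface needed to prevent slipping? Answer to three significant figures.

μ_min ≈ 0.227

For this body I = 0.9MR², i.e. k = I/(MR²) = 0.9.
Translational: Mg sinθ − f = Ma. Rotational about the CM: fR = Iα = kMRa, so f = kMa.
These give a = g sinθ/(1+k) and the required friction f = kMg sinθ/(1+k).
With N = Mg cosθ, the no-slip condition f ≤ μN gives μ_min = f/N = k tanθ/(1+k).
μ_min = 0.9 × tan25.6° / 1.9 ≈ 0.227.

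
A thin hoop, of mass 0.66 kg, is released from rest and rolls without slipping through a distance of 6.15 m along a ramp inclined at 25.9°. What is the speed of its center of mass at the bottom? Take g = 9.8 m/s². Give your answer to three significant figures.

v ≈ 5.13 m/s

With I = MR², the ratio k = I/(MR²) is 1.
Since it rolls without slipping, ω = v/R and KE = ½Mv² + ½Iω² = ½(1+k)Mv² = Mv².
The vertical drop is h = L sinθ = 6.15 × sin25.9° = 2.686 m.
Setting Mgh = Mv² gives v = √(2gh/(1+k)) = √(2·9.8·2.686/2) ≈ 5.13 m/s.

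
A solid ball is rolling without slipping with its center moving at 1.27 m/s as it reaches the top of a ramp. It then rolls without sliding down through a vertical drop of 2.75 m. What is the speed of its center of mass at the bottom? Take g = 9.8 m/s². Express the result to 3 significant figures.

v ≈ 6.33 m/s

With I = (2/5)MR², the ratio k = I/(MR²) is 0.4.
Rolling without slipping gives ω = v/R, so the total kinetic energy is ½Mv² + ½Iω² = ½(1+k)Mv² = (7/10)Mv².
Conserving energy between top and bottom: (7/10)Mv² = (7/10)Mv₀² + Mgh, hence v² = v₀² + 2gh/(1+k).
v = √(1.27² + 2×9.8×2.75/1.4) = √40.11 ≈ 6.33 m/s.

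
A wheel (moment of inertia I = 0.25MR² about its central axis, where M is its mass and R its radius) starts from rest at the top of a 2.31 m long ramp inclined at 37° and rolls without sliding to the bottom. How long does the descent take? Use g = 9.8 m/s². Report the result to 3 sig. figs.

Here I = 0.25MR², so the shape factor k = I/(MR²) = 0.25.
Along the incline Mg sinθ − f = Ma, and torque about the center fR = Iα = kMR²(a/R) gives f = kMa.
Hence a = g sinθ/(1+k) = 9.8×sin37°/1.25 = 4.718 m/s².
Starting from rest, L = ½at², so t = √(2L/a) = √(2×2.31/4.718) ≈ 0.990 s.

t ≈ 0.990 s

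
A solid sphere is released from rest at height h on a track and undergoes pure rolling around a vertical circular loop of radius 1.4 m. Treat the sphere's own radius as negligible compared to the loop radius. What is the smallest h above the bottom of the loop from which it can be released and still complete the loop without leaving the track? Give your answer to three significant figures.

h_min ≈ 3.78 m

Here I = (2/5)MR², so the shape factor k = I/(MR²) = 0.4.
At the top, contact is just lost when gravity alone supplies the centripetal force: Mg = Mv_top²/r, i.e. v_top² = gr.
With ω = v/R, the kinetic energy at speed v is ½(1+k)Mv² = (7/10)Mv².
Energy conservation from release (height h) to the top (height 2r): Mgh = Mg(2r) + (7/10)M·gr.
Thus h_min = 2r + (1+k)r/2 = r(2 + 1.4/2) = 1.4 × 2.7 ≈ 3.78 m.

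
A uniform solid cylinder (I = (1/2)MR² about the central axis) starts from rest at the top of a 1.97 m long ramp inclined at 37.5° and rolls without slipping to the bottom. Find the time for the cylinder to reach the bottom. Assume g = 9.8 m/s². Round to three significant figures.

t ≈ 0.995 s

Here I = (1/2)MR², so the shape factor k = I/(MR²) = 0.5.
Newton's second law down the slope: Mg sinθ − f = Ma. The torque equation fR = Iα (with α = a/R) gives f = kMa.
Hence a = g sinθ/(1+k) = 9.8×sin37.5°/1.5 = 3.977 m/s².
Starting from rest, L = ½at², so t = √(2L/a) = √(2×1.97/3.977) ≈ 0.995 s.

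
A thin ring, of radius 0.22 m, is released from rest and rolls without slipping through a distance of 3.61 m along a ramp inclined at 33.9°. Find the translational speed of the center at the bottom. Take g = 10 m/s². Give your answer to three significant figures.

Here I = MR², so the shape factor k = I/(MR²) = 1.
Since it rolls without slipping, ω = v/R and KE = ½Mv² + ½Iω² = ½(1+k)Mv² = Mv².
The vertical drop is h = L sinθ = 3.61 × sin33.9° = 2.013 m.
Energy conservation: Mgh = Mv², so v = √(2gh/(1+k)) = √(2 × 10 × 2.013 / 2) ≈ 4.49 m/s.

v ≈ 4.49 m/s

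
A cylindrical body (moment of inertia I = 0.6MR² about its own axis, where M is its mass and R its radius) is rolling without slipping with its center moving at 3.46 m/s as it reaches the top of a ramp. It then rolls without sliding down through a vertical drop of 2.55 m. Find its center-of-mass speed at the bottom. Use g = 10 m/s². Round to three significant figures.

Here I = 0.6MR², so the shape factor k = I/(MR²) = 0.6.
Pure rolling means v = ωR; then KE = ½Mv² + ½I(v/R)² = ½(1+k)Mv² = (4/5)Mv².
Energy conservation: (4/5)Mv₀² + Mgh = (4/5)Mv², so v² = v₀² + 2gh/(1+k).
v = √(3.46² + 2×10×2.55/1.6) = √43.85 ≈ 6.62 m/s.

v ≈ 6.62 m/s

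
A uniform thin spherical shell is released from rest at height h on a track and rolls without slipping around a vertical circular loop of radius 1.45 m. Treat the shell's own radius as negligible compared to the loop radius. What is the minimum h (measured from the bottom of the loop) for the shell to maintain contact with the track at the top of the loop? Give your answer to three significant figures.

For this body I = (2/3)MR², i.e. k = I/(MR²) = 2/3.
At the top, contact is just lost when gravity alone supplies the centripetal force: Mg = Mv_top²/r, i.e. v_top² = gr.
With ω = v/R, the kinetic energy at speed v is ½(1+k)Mv² = (5/6)Mv².
Energy conservation from release (height h) to the top (height 2r): Mgh = Mg(2r) + (5/6)M·gr.
Thus h_min = 2r + (1+k)r/2 = r(2 + 1.667/2) = 1.45 × 2.833 ≈ 4.11 m.

h_min ≈ 4.11 m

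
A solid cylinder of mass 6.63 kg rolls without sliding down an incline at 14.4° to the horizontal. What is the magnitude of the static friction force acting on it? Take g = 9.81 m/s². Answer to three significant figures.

f ≈ 5.39 N

With I = (1/2)MR², the ratio k = I/(MR²) is 0.5.
Along the incline Mg sinθ − f = Ma, and torque about the center fR = Iα = kMR²(a/R) gives f = kMa.
Combining, a = g sinθ/(1+k) and f = kMa = kMg sinθ/(1+k).
f = 0.5 × 6.63 × 9.81 × sin14.4° / 1.5 ≈ 5.39 N.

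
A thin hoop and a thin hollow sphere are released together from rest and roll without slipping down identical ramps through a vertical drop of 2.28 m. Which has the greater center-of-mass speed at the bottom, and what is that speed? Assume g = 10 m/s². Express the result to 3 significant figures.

the thin hollow sphere, at v ≈ 5.23 m/s

For rolling without slipping, Mgh = ½(1+k)Mv² where k = I/(MR²), so v = √(2gh/(1+k)).
Thin hoop: k = 1, giving v = √(2×10×2.28/2) = 4.775 m/s.
Thin hollow sphere: k = 2/3, giving v = √(2×10×2.28/1.667) = 5.231 m/s.
The smaller k wins: the thin hollow sphere, at ≈ 5.23 m/s.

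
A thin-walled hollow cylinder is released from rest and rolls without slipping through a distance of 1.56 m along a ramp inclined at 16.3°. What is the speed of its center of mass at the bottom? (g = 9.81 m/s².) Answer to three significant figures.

v ≈ 2.07 m/s

For this body I = MR², i.e. k = I/(MR²) = 1.
Pure rolling means v = ωR; then KE = ½Mv² + ½I(v/R)² = ½(1+k)Mv² = Mv².
The vertical drop is h = L sinθ = 1.56 × sin16.3° = 0.4378 m.
Setting Mgh = Mv² gives v = √(2gh/(1+k)) = √(2·9.81·0.4378/2) ≈ 2.07 m/s.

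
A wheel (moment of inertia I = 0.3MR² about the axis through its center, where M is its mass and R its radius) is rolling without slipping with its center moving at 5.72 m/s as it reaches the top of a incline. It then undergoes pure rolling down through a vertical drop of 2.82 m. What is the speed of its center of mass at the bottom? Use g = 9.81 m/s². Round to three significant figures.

Here I = 0.3MR², so the shape factor k = I/(MR²) = 0.3.
Rolling without slipping gives ω = v/R, so the total kinetic energy is ½Mv² + ½Iω² = ½(1+k)Mv² = (13/20)Mv².
Energy conservation: (13/20)Mv₀² + Mgh = (13/20)Mv², so v² = v₀² + 2gh/(1+k).
v = √(5.72² + 2×9.81×2.82/1.3) = √75.28 ≈ 8.68 m/s.

v ≈ 8.68 m/s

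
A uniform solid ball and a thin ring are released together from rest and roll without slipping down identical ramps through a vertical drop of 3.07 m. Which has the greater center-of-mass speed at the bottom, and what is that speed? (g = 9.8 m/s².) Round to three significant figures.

For rolling without slipping, Mgh = ½(1+k)Mv² where k = I/(MR²), so v = √(2gh/(1+k)).
Uniform solid ball: k = 0.4, giving v = √(2×9.8×3.07/1.4) = 6.556 m/s.
Thin ring: k = 1, giving v = √(2×9.8×3.07/2) = 5.485 m/s.
The smaller k wins: the uniform solid ball, at ≈ 6.56 m/s.

the uniform solid ball, at v ≈ 6.56 m/s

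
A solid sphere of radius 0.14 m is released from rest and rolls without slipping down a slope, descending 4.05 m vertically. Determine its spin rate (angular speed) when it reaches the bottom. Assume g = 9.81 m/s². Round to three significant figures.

ω ≈ 53.8 rad/s

With I = (2/5)MR², the ratio k = I/(MR²) is 0.4.
Pure rolling means v = ωR; then KE = ½Mv² + ½I(v/R)² = ½(1+k)Mv² = (7/10)Mv².
Energy conservation Mgh = ½(1+k)Mv² gives v = √(2gh/(1+k)) = √(2 × 9.81 × 4.05 / 1.4) = 7.534 m/s.
The angular speed follows from ω = v/R = 7.534/0.14 ≈ 53.8 rad/s.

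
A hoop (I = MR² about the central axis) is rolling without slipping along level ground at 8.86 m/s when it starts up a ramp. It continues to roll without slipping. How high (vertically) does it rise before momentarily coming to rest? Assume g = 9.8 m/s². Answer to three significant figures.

For this body I = MR², i.e. k = I/(MR²) = 1.
Rolling without slipping gives ω = v/R, so the total kinetic energy is ½Mv² + ½Iω² = ½(1+k)Mv² = Mv².
At the top the kinetic energy is zero, so Mv₀² = Mgh.
Thus h = (1+k)v₀²/(2g) = 2 × 8.86² / (2 × 9.8) ≈ 8.01 m.

h ≈ 8.01 m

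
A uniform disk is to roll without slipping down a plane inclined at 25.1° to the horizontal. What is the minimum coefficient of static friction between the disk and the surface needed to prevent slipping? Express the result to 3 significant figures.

μ_min ≈ 0.156

The moment of inertia is (1/2)MR², giving k ≡ I/(MR²) = 0.5.
Newton's second law down the slope: Mg sinθ − f = Ma. The torque equation fR = Iα (with α = a/R) gives f = kMa.
These give a = g sinθ/(1+k) and the required friction f = kMg sinθ/(1+k).
The normal force is N = Mg cosθ, so μ_min = f/N = k tanθ/(1+k).
μ_min = 0.5 × tan25.1° / 1.5 ≈ 0.156.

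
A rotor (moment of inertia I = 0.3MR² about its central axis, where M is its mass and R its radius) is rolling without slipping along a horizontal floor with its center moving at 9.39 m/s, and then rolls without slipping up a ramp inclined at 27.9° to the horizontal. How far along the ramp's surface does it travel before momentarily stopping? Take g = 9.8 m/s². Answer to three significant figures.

For this body I = 0.3MR², i.e. k = I/(MR²) = 0.3.
Since it rolls without slipping, ω = v/R and KE = ½Mv² + ½Iω² = ½(1+k)Mv² = (13/20)Mv².
Setting this equal to Mgh gives the vertical rise h = (1+k)v₀²/(2g) = 1.3×9.39²/(2×9.8) = 5.848 m.
Along the incline, d = h/sinθ = 5.848/sin27.9° ≈ 12.5 m.

d ≈ 12.5 m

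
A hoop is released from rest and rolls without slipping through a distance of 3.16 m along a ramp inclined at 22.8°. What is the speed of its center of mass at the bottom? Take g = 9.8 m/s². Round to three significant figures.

The moment of inertia is MR², giving k ≡ I/(MR²) = 1.
Since it rolls without slipping, ω = v/R and KE = ½Mv² + ½Iω² = ½(1+k)Mv² = Mv².
The vertical drop is h = L sinθ = 3.16 × sin22.8° = 1.225 m.
Setting Mgh = Mv² gives v = √(2gh/(1+k)) = √(2·9.8·1.225/2) ≈ 3.46 m/s.

v ≈ 3.46 m/s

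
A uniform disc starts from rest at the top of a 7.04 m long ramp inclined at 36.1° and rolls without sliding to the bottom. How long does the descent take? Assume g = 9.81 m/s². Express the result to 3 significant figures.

t ≈ 1.91 s

The moment of inertia is (1/2)MR², giving k ≡ I/(MR²) = 0.5.
Along the incline Mg sinθ − f = Ma, and torque about the center fR = Iα = kMR²(a/R) gives f = kMa.
Hence a = g sinθ/(1+k) = 9.81×sin36.1°/1.5 = 3.853 m/s².
Starting from rest, L = ½at², so t = √(2L/a) = √(2×7.04/3.853) ≈ 1.91 s.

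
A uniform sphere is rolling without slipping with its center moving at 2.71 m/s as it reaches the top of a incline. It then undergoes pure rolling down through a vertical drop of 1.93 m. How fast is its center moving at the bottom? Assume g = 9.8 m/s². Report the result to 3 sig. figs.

v ≈ 5.86 m/s

The moment of inertia is (2/5)MR², giving k ≡ I/(MR²) = 0.4.
Pure rolling means v = ωR; then KE = ½Mv² + ½I(v/R)² = ½(1+k)Mv² = (7/10)Mv².
Energy conservation: (7/10)Mv₀² + Mgh = (7/10)Mv², so v² = v₀² + 2gh/(1+k).
v = √(2.71² + 2×9.8×1.93/1.4) = √34.36 ≈ 5.86 m/s.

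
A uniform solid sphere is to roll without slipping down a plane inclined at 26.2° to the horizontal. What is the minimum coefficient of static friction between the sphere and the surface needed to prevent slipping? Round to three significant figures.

μ_min ≈ 0.141

Here I = (2/5)MR², so the shape factor k = I/(MR²) = 0.4.
Along the incline Mg sinθ − f = Ma, and torque about the center fR = Iα = kMR²(a/R) gives f = kMa.
These give a = g sinθ/(1+k) and the required friction f = kMg sinθ/(1+k).
The normal force is N = Mg cosθ, so μ_min = f/N = k tanθ/(1+k).
μ_min = 0.4 × tan26.2° / 1.4 ≈ 0.141.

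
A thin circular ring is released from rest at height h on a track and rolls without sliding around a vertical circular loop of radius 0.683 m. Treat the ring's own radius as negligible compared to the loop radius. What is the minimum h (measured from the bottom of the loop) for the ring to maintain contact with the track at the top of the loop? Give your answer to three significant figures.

h_min ≈ 2.05 m

Here I = MR², so the shape factor k = I/(MR²) = 1.
At the top of the loop, the minimum-contact condition is Mg = Mv_top²/r, so v_top² = gr.
With ω = v/R, the kinetic energy at speed v is ½(1+k)Mv² = Mv².
Energy conservation from release (height h) to the top (height 2r): Mgh = Mg(2r) + M·gr.
Thus h_min = 2r + (1+k)r/2 = r(2 + 2/2) = 0.683 × 3 ≈ 2.05 m.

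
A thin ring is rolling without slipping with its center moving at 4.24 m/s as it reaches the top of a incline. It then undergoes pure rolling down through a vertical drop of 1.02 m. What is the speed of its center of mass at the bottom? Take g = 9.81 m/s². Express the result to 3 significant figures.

v ≈ 5.29 m/s

The moment of inertia is MR², giving k ≡ I/(MR²) = 1.
The rolling condition ω = v/R makes the rotational term ½I(v/R)² = ½kMv², so KE_total = ½(1+k)Mv² = Mv².
Energy conservation: Mv₀² + Mgh = Mv², so v² = v₀² + 2gh/(1+k).
v = √(4.24² + 2×9.81×1.02/2) = √27.98 ≈ 5.29 m/s.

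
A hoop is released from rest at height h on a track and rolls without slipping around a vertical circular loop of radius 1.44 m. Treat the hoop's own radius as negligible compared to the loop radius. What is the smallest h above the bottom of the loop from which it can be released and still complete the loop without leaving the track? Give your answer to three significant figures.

h_min ≈ 4.32 m

For this body I = MR², i.e. k = I/(MR²) = 1.
At the top, contact is just lost when gravity alone supplies the centripetal force: Mg = Mv_top²/r, i.e. v_top² = gr.
With ω = v/R, the kinetic energy at speed v is ½(1+k)Mv² = Mv².
Energy conservation from release (height h) to the top (height 2r): Mgh = Mg(2r) + M·gr.
Thus h_min = 2r + (1+k)r/2 = r(2 + 2/2) = 1.44 × 3 ≈ 4.32 m.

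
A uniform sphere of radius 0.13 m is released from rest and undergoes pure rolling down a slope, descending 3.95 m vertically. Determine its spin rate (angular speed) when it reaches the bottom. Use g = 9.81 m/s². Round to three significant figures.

ω ≈ 57.2 rad/s

For this body I = (2/5)MR², i.e. k = I/(MR²) = 0.4.
Since it rolls without slipping, ω = v/R and KE = ½Mv² + ½Iω² = ½(1+k)Mv² = (7/10)Mv².
Energy conservation Mgh = ½(1+k)Mv² gives v = √(2gh/(1+k)) = √(2 × 9.81 × 3.95 / 1.4) = 7.44 m/s.
Then ω = v/R = 7.44 / 0.13 ≈ 57.2 rad/s.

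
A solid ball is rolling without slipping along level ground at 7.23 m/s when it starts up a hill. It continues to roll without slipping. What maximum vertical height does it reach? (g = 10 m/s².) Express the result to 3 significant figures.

h ≈ 3.66 m

With I = (2/5)MR², the ratio k = I/(MR²) is 0.4.
Since it rolls without slipping, ω = v/R and KE = ½Mv² + ½Iω² = ½(1+k)Mv² = (7/10)Mv².
At the top the kinetic energy is zero, so (7/10)Mv₀² = Mgh.
Thus h = (1+k)v₀²/(2g) = 1.4 × 7.23² / (2 × 10) ≈ 3.66 m.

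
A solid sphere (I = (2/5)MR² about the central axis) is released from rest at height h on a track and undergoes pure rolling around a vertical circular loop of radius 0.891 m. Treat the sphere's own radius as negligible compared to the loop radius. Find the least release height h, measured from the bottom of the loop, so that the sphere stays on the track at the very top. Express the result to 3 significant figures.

h_min ≈ 2.41 m

For this body I = (2/5)MR², i.e. k = I/(MR²) = 0.4.
At the top of the loop, the minimum-contact condition is Mg = Mv_top²/r, so v_top² = gr.
With ω = v/R, the kinetic energy at speed v is ½(1+k)Mv² = (7/10)Mv².
Energy conservation from release (height h) to the top (height 2r): Mgh = Mg(2r) + (7/10)M·gr.
Thus h_min = 2r + (1+k)r/2 = r(2 + 1.4/2) = 0.891 × 2.7 ≈ 2.41 m.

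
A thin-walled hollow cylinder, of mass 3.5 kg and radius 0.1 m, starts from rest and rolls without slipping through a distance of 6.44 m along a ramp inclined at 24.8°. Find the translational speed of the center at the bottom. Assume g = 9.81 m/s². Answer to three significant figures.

Here I = MR², so the shape factor k = I/(MR²) = 1.
The rolling condition ω = v/R makes the rotational term ½I(v/R)² = ½kMv², so KE_total = ½(1+k)Mv² = Mv².
The vertical drop is h = L sinθ = 6.44 × sin24.8° = 2.701 m.
Setting Mgh = Mv² gives v = √(2gh/(1+k)) = √(2·9.81·2.701/2) ≈ 5.15 m/s.

v ≈ 5.15 m/s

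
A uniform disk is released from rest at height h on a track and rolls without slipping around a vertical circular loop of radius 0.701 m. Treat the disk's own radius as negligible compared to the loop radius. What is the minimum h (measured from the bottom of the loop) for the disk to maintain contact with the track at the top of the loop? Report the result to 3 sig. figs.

For this body I = (1/2)MR², i.e. k = I/(MR²) = 0.5.
At the top of the loop, the minimum-contact condition is Mg = Mv_top²/r, so v_top² = gr.
With ω = v/R, the kinetic energy at speed v is ½(1+k)Mv² = (3/4)Mv².
Energy conservation from release (height h) to the top (height 2r): Mgh = Mg(2r) + (3/4)M·gr.
Thus h_min = 2r + (1+k)r/2 = r(2 + 1.5/2) = 0.701 × 2.75 ≈ 1.93 m.

h_min ≈ 1.93 m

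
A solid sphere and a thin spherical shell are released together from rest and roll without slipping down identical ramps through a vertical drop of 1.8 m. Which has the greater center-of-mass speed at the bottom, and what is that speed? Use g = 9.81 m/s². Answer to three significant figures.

For rolling without slipping, Mgh = ½(1+k)Mv² where k = I/(MR²), so v = √(2gh/(1+k)).
Solid sphere: k = 0.4, giving v = √(2×9.81×1.8/1.4) = 5.023 m/s.
Thin spherical shell: k = 2/3, giving v = √(2×9.81×1.8/1.667) = 4.603 m/s.
The smaller k wins: the solid sphere, at ≈ 5.02 m/s.

the solid sphere, at v ≈ 5.02 m/s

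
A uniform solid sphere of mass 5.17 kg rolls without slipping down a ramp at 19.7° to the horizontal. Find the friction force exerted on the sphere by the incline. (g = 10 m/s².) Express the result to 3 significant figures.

For this body I = (2/5)MR², i.e. k = I/(MR²) = 0.4.
Translational: Mg sinθ − f = Ma. Rotational about the CM: fR = Iα = kMRa, so f = kMa.
Combining, a = g sinθ/(1+k) and f = kMa = kMg sinθ/(1+k).
f = 0.4 × 5.17 × 10 × sin19.7° / 1.4 ≈ 4.98 N.

f ≈ 4.98 N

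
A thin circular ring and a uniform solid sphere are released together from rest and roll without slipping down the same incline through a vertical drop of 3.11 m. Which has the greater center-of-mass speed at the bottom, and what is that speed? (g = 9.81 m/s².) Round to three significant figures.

the uniform solid sphere, at v ≈ 6.60 m/s

For rolling without slipping, Mgh = ½(1+k)Mv² where k = I/(MR²), so v = √(2gh/(1+k)).
Thin circular ring: k = 1, giving v = √(2×9.81×3.11/2) = 5.524 m/s.
Uniform solid sphere: k = 0.4, giving v = √(2×9.81×3.11/1.4) = 6.602 m/s.
The smaller k wins: the uniform solid sphere, at ≈ 6.60 m/s.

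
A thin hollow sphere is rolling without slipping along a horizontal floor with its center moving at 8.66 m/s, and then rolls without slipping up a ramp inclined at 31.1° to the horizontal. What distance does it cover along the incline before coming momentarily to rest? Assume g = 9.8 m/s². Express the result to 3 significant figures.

With I = (2/3)MR², the ratio k = I/(MR²) is 2/3.
The rolling condition ω = v/R makes the rotational term ½I(v/R)² = ½kMv², so KE_total = ½(1+k)Mv² = (5/6)Mv².
Setting this equal to Mgh gives the vertical rise h = (1+k)v₀²/(2g) = 1.667×8.66²/(2×9.8) = 6.377 m.
The distance along the slope is d = h/sinθ = 6.377/sin31.1° ≈ 12.3 m.

d ≈ 12.3 m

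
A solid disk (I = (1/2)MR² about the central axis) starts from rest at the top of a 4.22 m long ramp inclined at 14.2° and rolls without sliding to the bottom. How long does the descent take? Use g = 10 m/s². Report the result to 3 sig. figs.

t ≈ 2.27 s

The moment of inertia is (1/2)MR², giving k ≡ I/(MR²) = 0.5.
Translational: Mg sinθ − f = Ma. Rotational about the CM: fR = Iα = kMRa, so f = kMa.
Hence a = g sinθ/(1+k) = 10×sin14.2°/1.5 = 1.635 m/s².
With constant a from rest, t = √(2L/a) = √(2·4.22/1.635) ≈ 2.27 s.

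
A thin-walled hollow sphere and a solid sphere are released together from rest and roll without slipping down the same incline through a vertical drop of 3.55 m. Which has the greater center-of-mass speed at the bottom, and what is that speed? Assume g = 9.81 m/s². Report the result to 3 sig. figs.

the solid sphere, at v ≈ 7.05 m/s

For rolling without slipping, Mgh = ½(1+k)Mv² where k = I/(MR²), so v = √(2gh/(1+k)).
Thin-walled hollow sphere: k = 2/3, giving v = √(2×9.81×3.55/1.667) = 6.465 m/s.
Solid sphere: k = 0.4, giving v = √(2×9.81×3.55/1.4) = 7.053 m/s.
The smaller k wins: the solid sphere, at ≈ 7.05 m/s.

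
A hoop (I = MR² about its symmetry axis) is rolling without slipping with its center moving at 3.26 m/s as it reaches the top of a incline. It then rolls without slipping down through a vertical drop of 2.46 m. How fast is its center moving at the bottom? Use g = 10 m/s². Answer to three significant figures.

v ≈ 5.94 m/s

The moment of inertia is MR², giving k ≡ I/(MR²) = 1.
The rolling condition ω = v/R makes the rotational term ½I(v/R)² = ½kMv², so KE_total = ½(1+k)Mv² = Mv².
Conserving energy between top and bottom: Mv² = Mv₀² + Mgh, hence v² = v₀² + 2gh/(1+k).
v = √(3.26² + 2×10×2.46/2) = √35.23 ≈ 5.94 m/s.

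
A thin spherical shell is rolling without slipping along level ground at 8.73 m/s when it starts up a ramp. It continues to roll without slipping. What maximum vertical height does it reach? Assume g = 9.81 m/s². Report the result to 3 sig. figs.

h ≈ 6.47 m

For this body I = (2/3)MR², i.e. k = I/(MR²) = 2/3.
Rolling without slipping gives ω = v/R, so the total kinetic energy is ½Mv² + ½Iω² = ½(1+k)Mv² = (5/6)Mv².
All of this converts to potential energy at the highest point: (5/6)Mv₀² = Mgh.
Thus h = (1+k)v₀²/(2g) = 1.667 × 8.73² / (2 × 9.81) ≈ 6.47 m.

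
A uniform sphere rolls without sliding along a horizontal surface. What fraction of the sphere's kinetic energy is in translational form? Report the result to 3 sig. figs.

The moment of inertia is (2/5)MR², giving k ≡ I/(MR²) = 0.4.
Since ω = v/R, the translational part is ½Mv² and the rotational part is ½I(v/R)² = ½kMv²; the total is ½(1+k)Mv².
The translational fraction is therefore 1/(1+k) = 1/1.4 ≈ 0.714.

fraction ≈ 0.714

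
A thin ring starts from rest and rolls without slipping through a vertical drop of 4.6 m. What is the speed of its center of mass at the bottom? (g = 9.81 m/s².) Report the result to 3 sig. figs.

v ≈ 6.72 m/s

The moment of inertia is MR², giving k ≡ I/(MR²) = 1.
Pure rolling means v = ωR; then KE = ½Mv² + ½I(v/R)² = ½(1+k)Mv² = Mv².
Energy conservation: Mgh = Mv², so v = √(2gh/(1+k)) = √(2 × 9.81 × 4.6 / 2) ≈ 6.72 m/s.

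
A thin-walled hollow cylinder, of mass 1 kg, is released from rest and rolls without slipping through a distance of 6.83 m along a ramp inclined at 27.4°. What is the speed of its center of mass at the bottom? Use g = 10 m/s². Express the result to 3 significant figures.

v ≈ 5.61 m/s

For this body I = MR², i.e. k = I/(MR²) = 1.
Since it rolls without slipping, ω = v/R and KE = ½Mv² + ½Iω² = ½(1+k)Mv² = Mv².
The vertical drop is h = L sinθ = 6.83 × sin27.4° = 3.143 m.
Energy conservation: Mgh = Mv², so v = √(2gh/(1+k)) = √(2 × 10 × 3.143 / 2) ≈ 5.61 m/s.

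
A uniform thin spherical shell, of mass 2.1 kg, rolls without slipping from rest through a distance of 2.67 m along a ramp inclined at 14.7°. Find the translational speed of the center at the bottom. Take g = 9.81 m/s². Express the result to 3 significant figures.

The moment of inertia is (2/3)MR², giving k ≡ I/(MR²) = 2/3.
The rolling condition ω = v/R makes the rotational term ½I(v/R)² = ½kMv², so KE_total = ½(1+k)Mv² = (5/6)Mv².
The vertical drop is h = L sinθ = 2.67 × sin14.7° = 0.6775 m.
Energy conservation: Mgh = (5/6)Mv², so v = √(2gh/(1+k)) = √(2 × 9.81 × 0.6775 / 1.667) ≈ 2.82 m/s.

v ≈ 2.82 m/s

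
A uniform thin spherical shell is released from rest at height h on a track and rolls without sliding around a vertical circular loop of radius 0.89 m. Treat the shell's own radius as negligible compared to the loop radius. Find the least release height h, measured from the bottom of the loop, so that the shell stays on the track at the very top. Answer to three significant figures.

The moment of inertia is (2/3)MR², giving k ≡ I/(MR²) = 2/3.
At the top of the loop, the minimum-contact condition is Mg = Mv_top²/r, so v_top² = gr.
With ω = v/R, the kinetic energy at speed v is ½(1+k)Mv² = (5/6)Mv².
Energy conservation from release (height h) to the top (height 2r): Mgh = Mg(2r) + (5/6)M·gr.
Thus h_min = 2r + (1+k)r/2 = r(2 + 1.667/2) = 0.89 × 2.833 ≈ 2.52 m.

h_min ≈ 2.52 m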